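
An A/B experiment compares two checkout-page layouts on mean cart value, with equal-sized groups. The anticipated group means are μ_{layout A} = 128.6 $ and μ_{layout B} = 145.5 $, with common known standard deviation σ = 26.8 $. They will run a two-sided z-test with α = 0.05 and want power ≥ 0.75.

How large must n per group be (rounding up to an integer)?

Standardized effect: d = |μ_{layout A} − μ_{layout B}| / σ = |128.6 − 145.5| / 26.8 = 0.6306
For power 0.75 need Φ(δ − z_{0.025}) = 0.75, so δ = z_{0.025} + z_{0.25} = 1.960 + 0.674 = 2.634.
(The Φ(−δ − z_{α/2}) term is vanishingly small for δ > 0 and is dropped in the standard sample-size formula.)
δ = d·√(n/2) ⇒ n = 2(δ/d)² = 2 × (2.634 / 0.6306)² = 34.91.
Rounding up, n = 35 per group.

n = 35 per group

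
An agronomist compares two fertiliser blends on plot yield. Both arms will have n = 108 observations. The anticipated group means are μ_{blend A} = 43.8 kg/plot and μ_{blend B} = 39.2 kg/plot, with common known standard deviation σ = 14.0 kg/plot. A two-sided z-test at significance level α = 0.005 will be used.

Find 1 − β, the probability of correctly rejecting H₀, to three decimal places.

Power ≈ 0.347

Standardized effect: d = |μ_{blend A} − μ_{blend B}| / σ = |43.8 − 39.2| / 14.0 = 0.3286
Noncentrality parameter: δ = d·√(n/2) = 0.3286 × √(108/2) = 2.4145
Two-sided α = 0.005 → critical value z_{0.0025} = 2.807.
Power = Φ(δ − 2.807) + Φ(−δ − 2.807) = Φ(-0.393) + Φ(-5.222) = 0.3473 + 0.0000 = 0.3473.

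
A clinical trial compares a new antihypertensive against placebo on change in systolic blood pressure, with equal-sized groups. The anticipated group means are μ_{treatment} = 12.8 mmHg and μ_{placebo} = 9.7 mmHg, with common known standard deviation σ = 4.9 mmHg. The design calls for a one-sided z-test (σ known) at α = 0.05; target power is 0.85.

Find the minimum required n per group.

Standardized effect: d = |μ_{treatment} − μ_{placebo}| / σ = |12.8 − 9.7| / 4.9 = 0.6327
For power 0.85 need Φ(δ − z_{0.05}) = 0.85, so δ = z_{0.05} + z_{0.15} = 1.645 + 1.036 = 2.681.
δ = d·√(n/2) ⇒ n = 2(δ/d)² = 2 × (2.681 / 0.6327)² = 35.92.
Rounding up, n = 36 per group.

n = 36 per group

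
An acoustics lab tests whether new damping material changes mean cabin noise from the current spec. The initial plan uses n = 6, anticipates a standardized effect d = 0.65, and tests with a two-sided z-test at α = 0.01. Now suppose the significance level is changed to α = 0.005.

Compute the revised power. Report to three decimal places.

δ = d·√n = 0.65 × √6 = 1.5922 (unchanged). New critical value: z_{0.0025} = 2.807.
Revised power = Φ(δ − 2.807) + Φ(−δ − 2.807) = Φ(-1.215) + Φ(-4.399) = 0.1122 + 0.0000 = 0.1122.

Power ≈ 0.112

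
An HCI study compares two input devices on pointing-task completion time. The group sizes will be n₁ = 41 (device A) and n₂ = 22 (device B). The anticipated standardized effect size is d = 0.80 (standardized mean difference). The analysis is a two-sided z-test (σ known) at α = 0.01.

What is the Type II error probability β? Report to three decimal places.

Noncentrality parameter: δ = d / √(1/n₁ + 1/n₂) = 0.80 / √(1/41 + 1/22) = 3.0271
Critical value for a two-sided test at α = 0.01: z_{α/2} = 2.576.
Power = Φ(δ − 2.576) + Φ(−δ − 2.576) = Φ(0.451) + Φ(-5.603) = 0.6741 + 0.0000 = 0.6741.
Type II error: β = 1 − power = 1 − 0.6741 = 0.3259.

β ≈ 0.326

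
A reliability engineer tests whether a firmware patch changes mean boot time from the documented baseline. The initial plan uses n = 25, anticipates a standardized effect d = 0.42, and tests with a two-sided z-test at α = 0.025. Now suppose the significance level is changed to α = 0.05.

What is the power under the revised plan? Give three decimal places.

δ = d·√n = 0.42 × √25 = 2.1000 (unchanged). New critical value: z_{0.025} = 1.960.
Revised power = Φ(δ − 1.960) + Φ(−δ − 1.960) = Φ(0.140) + Φ(-4.060) = 0.5557 + 0.0000 = 0.5557.

Power ≈ 0.556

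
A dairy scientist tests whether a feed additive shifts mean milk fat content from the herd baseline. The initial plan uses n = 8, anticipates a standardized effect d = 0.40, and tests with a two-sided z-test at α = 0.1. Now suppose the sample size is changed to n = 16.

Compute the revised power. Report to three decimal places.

With n = 16: δ = d·√n = 0.40 × √16 = 1.6000. Critical value z_{0.05} = 1.645.
Revised power = Φ(δ − 1.645) + Φ(−δ − 1.645) = Φ(-0.045) + Φ(-3.245) = 0.4821 + 0.0006 = 0.4827.

Power ≈ 0.483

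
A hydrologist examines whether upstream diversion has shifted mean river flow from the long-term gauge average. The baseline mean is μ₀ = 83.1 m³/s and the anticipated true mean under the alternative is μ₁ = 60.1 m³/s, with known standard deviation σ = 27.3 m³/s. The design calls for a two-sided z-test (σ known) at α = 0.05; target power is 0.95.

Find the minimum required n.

Standardized effect: d = |μ₁ − μ₀| / σ = |60.1 − 83.1| / 27.3 = 0.8425
Set Φ(δ − 1.960) = 0.95; then δ − 1.960 = Φ⁻¹(0.95) = 1.645, giving δ = 3.605.
(For δ > 0 the lower-tail rejection region contributes negligibly to power, so the one-term inversion is standard.)
δ = d·√n ⇒ n = (δ/d)² = (3.605 / 0.8425)² = 18.31.
Round up to the next whole unit.

n = 19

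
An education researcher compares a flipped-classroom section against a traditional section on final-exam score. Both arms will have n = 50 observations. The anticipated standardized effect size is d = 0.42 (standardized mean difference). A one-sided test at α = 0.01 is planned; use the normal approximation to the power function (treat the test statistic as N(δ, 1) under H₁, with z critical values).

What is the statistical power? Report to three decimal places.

Noncentrality parameter: δ = d·√(n/2) = 0.42 × √(50/2) = 2.1000
One-sided α = 0.01 → critical value z_{0.01} = 2.326.
Power = P(Z > 2.326 − δ) = Φ(-0.226) = 0.4105.

Power ≈ 0.410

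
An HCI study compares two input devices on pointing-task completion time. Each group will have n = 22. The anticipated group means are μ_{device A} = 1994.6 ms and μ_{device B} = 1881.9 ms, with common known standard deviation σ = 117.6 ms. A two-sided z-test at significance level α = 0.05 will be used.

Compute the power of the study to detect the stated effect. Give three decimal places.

Power ≈ 0.888

Standardized effect: d = |μ_{device A} − μ_{device B}| / σ = |1994.6 − 1881.9| / 117.6 = 0.9583
Noncentrality parameter: δ = d·√(n/2) = 0.9583 × √(22/2) = 3.1784
Critical value for a two-sided test at α = 0.05: z_{α/2} = 1.960.
Power = Φ(δ − 1.960) + Φ(−δ − 1.960) = Φ(1.218) + Φ(-5.138) = 0.8885 + 0.0000 = 0.8885.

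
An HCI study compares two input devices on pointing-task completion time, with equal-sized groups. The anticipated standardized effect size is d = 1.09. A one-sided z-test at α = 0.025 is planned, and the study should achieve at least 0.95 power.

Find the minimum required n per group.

Set Φ(δ − 1.960) = 0.95; then δ − 1.960 = Φ⁻¹(0.95) = 1.645, giving δ = 3.605.
δ = d·√(n/2) ⇒ n = 2(δ/d)² = 2 × (3.605 / 1.09)² = 21.87.
Round up to the next whole unit.

n = 22 per group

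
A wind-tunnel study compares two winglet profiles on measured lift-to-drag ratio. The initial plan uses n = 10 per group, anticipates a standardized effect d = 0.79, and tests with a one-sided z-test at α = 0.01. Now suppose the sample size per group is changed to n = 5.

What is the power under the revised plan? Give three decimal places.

Power ≈ 0.141

With n = 5 per group: δ = d·√(n/2) = 0.79 × √(5/2) = 1.2491. Critical value z_{0.01} = 2.326.
Revised power = Φ(δ − 2.326) = Φ(-1.077) = 0.1407.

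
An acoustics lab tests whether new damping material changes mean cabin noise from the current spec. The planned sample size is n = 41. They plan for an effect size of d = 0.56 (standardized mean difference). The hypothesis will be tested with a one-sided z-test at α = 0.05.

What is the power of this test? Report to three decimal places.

Noncentrality parameter: λ = d·√n = 0.56 × √41 = 3.5857
Critical value for a one-sided test at α = 0.05: z_α = 1.645.
Power = P(Z > 1.645 − λ) = Φ(1.941) = 0.9739.

Power ≈ 0.974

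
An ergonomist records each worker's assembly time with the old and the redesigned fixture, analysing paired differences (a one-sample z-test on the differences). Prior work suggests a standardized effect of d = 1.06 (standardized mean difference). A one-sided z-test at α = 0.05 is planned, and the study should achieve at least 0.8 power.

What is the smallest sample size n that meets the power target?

Set Φ(δ − 1.645) = 0.8; then δ − 1.645 = Φ⁻¹(0.8) = 0.842, giving δ = 2.486.
δ = d·√n ⇒ n = (δ/d)² = (2.486 / 1.06)² = 5.50.
Rounding up, n = 6.

n = 6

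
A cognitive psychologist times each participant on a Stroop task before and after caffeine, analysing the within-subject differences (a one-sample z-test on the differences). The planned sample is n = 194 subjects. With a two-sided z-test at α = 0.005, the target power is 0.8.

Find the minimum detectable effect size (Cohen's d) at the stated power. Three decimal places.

Need Φ(δ − 2.807) = 0.8, so δ = 2.807 + 0.842 = 3.649.
(Lower-tail contribution to power is negligible for δ > 0.)
δ = d·√n ⇒ d = δ/√n = 3.649/√194 = 0.2620.

d ≈ 0.262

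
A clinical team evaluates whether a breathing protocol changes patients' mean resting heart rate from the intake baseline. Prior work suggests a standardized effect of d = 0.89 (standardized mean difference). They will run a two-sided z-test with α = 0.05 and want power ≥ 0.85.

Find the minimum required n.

For power 0.85 need Φ(δ − z_{0.025}) = 0.85, so δ = z_{0.025} + z_{0.15} = 1.960 + 1.036 = 2.996.
(The Φ(−δ − z_{α/2}) term is vanishingly small for δ > 0 and is dropped in the standard sample-size formula.)
δ = d·√n ⇒ n = (δ/d)² = (2.996 / 0.89)² = 11.33.
Round up to the next whole unit.

n = 12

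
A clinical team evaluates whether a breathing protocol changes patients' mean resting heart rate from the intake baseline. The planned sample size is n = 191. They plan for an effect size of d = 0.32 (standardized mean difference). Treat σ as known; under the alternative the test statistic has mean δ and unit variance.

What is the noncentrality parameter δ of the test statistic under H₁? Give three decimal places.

δ ≈ 4.422

The noncentrality parameter scales effect size by the design's sample-size factor: δ = d·√n = 0.32 × √191 = 4.4225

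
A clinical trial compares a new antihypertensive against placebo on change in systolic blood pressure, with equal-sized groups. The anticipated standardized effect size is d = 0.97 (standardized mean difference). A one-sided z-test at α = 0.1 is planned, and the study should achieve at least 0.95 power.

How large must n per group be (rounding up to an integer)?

For power 0.95 need Φ(δ − z_{0.1}) = 0.95, so δ = z_{0.1} + z_{0.05} = 1.282 + 1.645 = 2.926.
δ = d·√(n/2) ⇒ n = 2(δ/d)² = 2 × (2.926 / 0.97)² = 18.20.
Round up to the next whole unit.

n = 19 per group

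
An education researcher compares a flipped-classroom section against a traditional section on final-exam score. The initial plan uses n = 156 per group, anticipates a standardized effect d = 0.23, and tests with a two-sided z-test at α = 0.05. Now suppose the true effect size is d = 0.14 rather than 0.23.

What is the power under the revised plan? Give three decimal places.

Power ≈ 0.235

With d = 0.14: δ = d·√(n/2) = 0.14 × √(156/2) = 1.2364. Critical value z_{0.025} = 1.960.
Revised power = Φ(δ − 1.960) + Φ(−δ − 1.960) = Φ(-0.724) + Φ(-3.196) = 0.2347 + 0.0007 = 0.2354.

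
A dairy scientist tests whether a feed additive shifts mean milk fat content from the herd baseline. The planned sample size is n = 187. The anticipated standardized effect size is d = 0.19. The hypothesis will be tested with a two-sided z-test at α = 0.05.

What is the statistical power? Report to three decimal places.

Power ≈ 0.738

Noncentrality parameter: λ = d·√n = 0.19 × √187 = 2.5982
Two-sided α = 0.05 → critical value z_{0.025} = 1.960.
Power = Φ(λ − 1.960) + Φ(−λ − 1.960) = Φ(0.638) + Φ(-4.558) = 0.7383 + 0.0000 = 0.7383.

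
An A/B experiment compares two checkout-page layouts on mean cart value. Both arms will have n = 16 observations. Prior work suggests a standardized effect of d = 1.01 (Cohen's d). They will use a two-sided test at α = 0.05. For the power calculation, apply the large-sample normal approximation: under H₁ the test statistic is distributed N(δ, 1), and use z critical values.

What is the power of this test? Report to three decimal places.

Noncentrality parameter: λ = d·√(n/2) = 1.01 × √(16/2) = 2.8567
Critical value for a two-sided test at α = 0.05: z_{α/2} = 1.960.
Power = Φ(λ − 1.960) + Φ(−λ − 1.960) = Φ(0.897) + Φ(-4.817) = 0.8151 + 0.0000 = 0.8151.

Power ≈ 0.815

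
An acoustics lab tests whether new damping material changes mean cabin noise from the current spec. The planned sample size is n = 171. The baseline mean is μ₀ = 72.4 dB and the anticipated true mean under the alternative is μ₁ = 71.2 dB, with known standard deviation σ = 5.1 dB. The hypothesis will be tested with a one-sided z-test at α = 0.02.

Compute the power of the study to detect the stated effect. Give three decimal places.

Standardized effect: d = |μ₁ − μ₀| / σ = |71.2 − 72.4| / 5.1 = 0.2353
Noncentrality parameter: δ = d·√n = 0.2353 × √171 = 3.0769
One-sided α = 0.02 → critical value z_{0.02} = 2.054.
Power = P(Z > 2.054 − δ) = Φ(1.023) = 0.8469.

Power ≈ 0.847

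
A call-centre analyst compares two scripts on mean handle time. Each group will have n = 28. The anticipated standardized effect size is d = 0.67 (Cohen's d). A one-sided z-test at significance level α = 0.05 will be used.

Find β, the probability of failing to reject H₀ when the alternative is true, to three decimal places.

β ≈ 0.194

Noncentrality parameter: δ = d·√(n/2) = 0.67 × √(28/2) = 2.5069
Critical value for a one-sided test at α = 0.05: z_α = 1.645.
Power = Φ(δ − 1.645) = Φ(0.862) = 0.8057.
Type II error: β = 1 − power = 1 − 0.8057 = 0.1943.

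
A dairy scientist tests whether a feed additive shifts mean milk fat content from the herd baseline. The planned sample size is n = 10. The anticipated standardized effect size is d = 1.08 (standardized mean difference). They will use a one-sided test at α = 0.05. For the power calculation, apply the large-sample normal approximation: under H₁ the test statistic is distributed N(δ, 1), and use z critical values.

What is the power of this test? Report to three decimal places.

Noncentrality parameter: δ = d·√n = 1.08 × √10 = 3.4153
One-sided α = 0.05 → critical value z_{0.05} = 1.645.
Power = Φ(δ − 1.645) = Φ(1.770) = 0.9617.

Power ≈ 0.962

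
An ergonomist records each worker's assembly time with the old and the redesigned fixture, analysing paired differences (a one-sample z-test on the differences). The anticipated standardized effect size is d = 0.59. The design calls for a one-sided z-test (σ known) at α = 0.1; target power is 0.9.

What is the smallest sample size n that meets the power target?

n = 19

Set Φ(δ − 1.282) = 0.9; then δ − 1.282 = Φ⁻¹(0.9) = 1.282, giving δ = 2.563.
δ = d·√n ⇒ n = (δ/d)² = (2.563 / 0.59)² = 18.87.
Round up to the next whole unit.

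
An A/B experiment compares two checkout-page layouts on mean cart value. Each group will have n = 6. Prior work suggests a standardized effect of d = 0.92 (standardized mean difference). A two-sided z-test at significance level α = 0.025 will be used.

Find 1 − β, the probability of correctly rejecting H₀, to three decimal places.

Noncentrality parameter: δ = d·√(n/2) = 0.92 × √(6/2) = 1.5935
Critical value for a two-sided test at α = 0.025: z_{α/2} = 2.241.
Power = Φ(δ − 2.241) + Φ(−δ − 2.241) = Φ(-0.648) + Φ(-3.835) = 0.2585 + 0.0001 = 0.2586.

Power ≈ 0.259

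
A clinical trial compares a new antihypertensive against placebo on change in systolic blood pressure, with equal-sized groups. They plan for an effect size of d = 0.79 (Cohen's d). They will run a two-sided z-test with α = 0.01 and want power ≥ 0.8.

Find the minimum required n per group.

Set Φ(δ − 2.576) = 0.8; then δ − 2.576 = Φ⁻¹(0.8) = 0.842, giving δ = 3.417.
(For δ > 0 the lower-tail rejection region contributes negligibly to power, so the one-term inversion is standard.)
δ = d·√(n/2) ⇒ n = 2(δ/d)² = 2 × (3.417 / 0.79)² = 37.43.
Rounding up, n = 38 per group.

n = 38 per group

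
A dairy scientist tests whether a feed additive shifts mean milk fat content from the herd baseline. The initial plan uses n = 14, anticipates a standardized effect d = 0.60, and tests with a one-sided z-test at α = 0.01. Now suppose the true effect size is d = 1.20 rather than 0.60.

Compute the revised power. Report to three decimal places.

Power ≈ 0.985

With d = 1.20: δ = d·√n = 1.20 × √14 = 4.4900. Critical value z_{0.01} = 2.326.
Revised power = P(Z > 2.326 − δ) = Φ(2.164) = 0.9848.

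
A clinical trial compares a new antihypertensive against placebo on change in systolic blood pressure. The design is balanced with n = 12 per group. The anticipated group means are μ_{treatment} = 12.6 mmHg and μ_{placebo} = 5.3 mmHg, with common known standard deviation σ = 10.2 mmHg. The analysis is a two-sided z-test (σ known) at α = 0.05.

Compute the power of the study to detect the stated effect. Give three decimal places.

Power ≈ 0.418

Standardized effect: d = |μ_{treatment} − μ_{placebo}| / σ = |12.6 − 5.3| / 10.2 = 0.7157
Noncentrality parameter: δ = d·√(n/2) = 0.7157 × √(12/2) = 1.7531
Two-sided α = 0.05 → critical value z_{0.025} = 1.960.
Power = Φ(δ − 1.960) + Φ(−δ − 1.960) = Φ(-0.207) + Φ(-3.713) = 0.4180 + 0.0001 = 0.4181.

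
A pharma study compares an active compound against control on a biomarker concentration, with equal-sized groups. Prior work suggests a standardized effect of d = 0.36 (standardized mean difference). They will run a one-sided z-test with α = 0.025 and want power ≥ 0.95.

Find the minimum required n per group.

Set Φ(δ − 1.960) = 0.95; then δ − 1.960 = Φ⁻¹(0.95) = 1.645, giving δ = 3.605.
δ = d·√(n/2) ⇒ n = 2(δ/d)² = 2 × (3.605 / 0.36)² = 200.54.
Round up to the next whole unit.

n = 201 per group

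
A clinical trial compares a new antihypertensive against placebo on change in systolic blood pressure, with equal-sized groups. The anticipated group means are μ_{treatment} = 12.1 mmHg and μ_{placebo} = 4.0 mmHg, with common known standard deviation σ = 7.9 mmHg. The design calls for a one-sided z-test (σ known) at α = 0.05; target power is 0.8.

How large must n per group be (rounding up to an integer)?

Standardized effect: d = |μ_{treatment} − μ_{placebo}| / σ = |12.1 − 4.0| / 7.9 = 1.0253
Set Φ(δ − 1.645) = 0.8; then δ − 1.645 = Φ⁻¹(0.8) = 0.842, giving δ = 2.486.
δ = d·√(n/2) ⇒ n = 2(δ/d)² = 2 × (2.486 / 1.0253)² = 11.76.
Rounding up, n = 12 per group.

n = 12 per group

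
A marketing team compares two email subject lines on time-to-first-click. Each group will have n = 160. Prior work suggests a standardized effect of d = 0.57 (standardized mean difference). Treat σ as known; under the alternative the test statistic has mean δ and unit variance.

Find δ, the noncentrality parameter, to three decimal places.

δ ≈ 5.098

The noncentrality parameter scales effect size by the design's sample-size factor: δ = d·√(n/2) = 0.57 × √(160/2) = 5.0982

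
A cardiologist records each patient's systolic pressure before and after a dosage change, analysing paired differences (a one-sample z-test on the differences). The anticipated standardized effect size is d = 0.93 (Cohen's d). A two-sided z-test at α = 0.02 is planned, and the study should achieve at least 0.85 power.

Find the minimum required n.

Set Φ(δ − 2.326) = 0.85; then δ − 2.326 = Φ⁻¹(0.85) = 1.036, giving δ = 3.363.
(For δ > 0 the lower-tail rejection region contributes negligibly to power, so the one-term inversion is standard.)
δ = d·√n ⇒ n = (δ/d)² = (3.363 / 0.93)² = 13.07.
Round up to the next whole unit.

n = 14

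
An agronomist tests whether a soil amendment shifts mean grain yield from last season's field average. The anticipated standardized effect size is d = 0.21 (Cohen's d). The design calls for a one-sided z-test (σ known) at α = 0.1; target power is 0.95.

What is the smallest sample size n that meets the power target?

Set Φ(δ − 1.282) = 0.95; then δ − 1.282 = Φ⁻¹(0.95) = 1.645, giving δ = 2.926.
δ = d·√n ⇒ n = (δ/d)² = (2.926 / 0.21)² = 194.19.
Rounding up, n = 195.

n = 195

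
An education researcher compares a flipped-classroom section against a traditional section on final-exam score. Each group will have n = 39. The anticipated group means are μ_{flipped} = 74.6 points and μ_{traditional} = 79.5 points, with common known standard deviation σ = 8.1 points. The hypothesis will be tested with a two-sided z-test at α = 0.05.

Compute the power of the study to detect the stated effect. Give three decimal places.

Power ≈ 0.762

Standardized effect: d = |μ_{flipped} − μ_{traditional}| / σ = |74.6 − 79.5| / 8.1 = 0.6049
Noncentrality parameter: δ = d·√(n/2) = 0.6049 × √(39/2) = 2.6713
Critical value for a two-sided test at α = 0.05: z_{α/2} = 1.960.
Power = Φ(δ − 1.960) + Φ(−δ − 1.960) = Φ(0.711) + Φ(-4.631) = 0.7616 + 0.0000 = 0.7616.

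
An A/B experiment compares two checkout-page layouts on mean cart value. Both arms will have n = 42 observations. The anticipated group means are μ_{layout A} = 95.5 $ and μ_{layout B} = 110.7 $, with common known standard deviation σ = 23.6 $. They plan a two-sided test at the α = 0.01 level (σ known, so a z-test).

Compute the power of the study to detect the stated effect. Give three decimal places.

Standardized effect: d = |μ_{layout A} − μ_{layout B}| / σ = |95.5 − 110.7| / 23.6 = 0.6441
Noncentrality parameter: δ = d·√(n/2) = 0.6441 × √(42/2) = 2.9515
Critical value for a two-sided test at α = 0.01: z_{α/2} = 2.576.
Power = Φ(δ − 2.576) + Φ(−δ − 2.576) = Φ(0.376) + Φ(-5.527) = 0.6464 + 0.0000 = 0.6464.

Power ≈ 0.646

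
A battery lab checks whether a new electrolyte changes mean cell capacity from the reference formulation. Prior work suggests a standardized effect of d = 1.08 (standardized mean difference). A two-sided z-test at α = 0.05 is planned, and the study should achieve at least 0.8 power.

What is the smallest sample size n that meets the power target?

n = 7

For power 0.8 need Φ(δ − z_{0.025}) = 0.8, so δ = z_{0.025} + z_{0.20} = 1.960 + 0.842 = 2.802.
(For δ > 0 the lower-tail rejection region contributes negligibly to power, so the one-term inversion is standard.)
δ = d·√n ⇒ n = (δ/d)² = (2.802 / 1.08)² = 6.73.
Rounding up, n = 7.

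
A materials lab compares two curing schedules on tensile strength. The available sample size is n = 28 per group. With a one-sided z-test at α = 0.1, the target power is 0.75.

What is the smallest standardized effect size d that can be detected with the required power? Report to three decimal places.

Required noncentrality: δ = z_{0.1} + z_{0.25} = 1.282 + 0.674 = 1.956.
δ = d·√(n/2) ⇒ d = δ/√(n/2) = 1.956/√(28/2) = 0.5228.

d ≈ 0.523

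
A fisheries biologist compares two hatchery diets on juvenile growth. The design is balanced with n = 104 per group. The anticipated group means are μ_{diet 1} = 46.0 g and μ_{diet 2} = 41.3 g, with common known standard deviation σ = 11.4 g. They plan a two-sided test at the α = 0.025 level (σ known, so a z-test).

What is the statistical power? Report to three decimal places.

Standardized effect: d = |μ_{diet 1} − μ_{diet 2}| / σ = |46.0 − 41.3| / 11.4 = 0.4123
Noncentrality parameter: δ = d·√(n/2) = 0.4123 × √(104/2) = 2.9730
Critical value for a two-sided test at α = 0.025: z_{α/2} = 2.241.
Power = Φ(δ − 2.241) + Φ(−δ − 2.241) = Φ(0.732) + Φ(-5.214) = 0.7678 + 0.0000 = 0.7678.

Power ≈ 0.768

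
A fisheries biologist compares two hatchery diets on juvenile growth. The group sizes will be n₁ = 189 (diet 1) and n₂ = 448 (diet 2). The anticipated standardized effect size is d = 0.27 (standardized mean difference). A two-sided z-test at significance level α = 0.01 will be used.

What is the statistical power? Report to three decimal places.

Noncentrality parameter: δ = d / √(1/n₁ + 1/n₂) = 0.27 / √(1/189 + 1/448) = 3.1129
Two-sided α = 0.01 → critical value z_{0.005} = 2.576.
Power = Φ(δ − 2.576) + Φ(−δ − 2.576) = Φ(0.537) + Φ(-5.689) = 0.7044 + 0.0000 = 0.7044.

Power ≈ 0.704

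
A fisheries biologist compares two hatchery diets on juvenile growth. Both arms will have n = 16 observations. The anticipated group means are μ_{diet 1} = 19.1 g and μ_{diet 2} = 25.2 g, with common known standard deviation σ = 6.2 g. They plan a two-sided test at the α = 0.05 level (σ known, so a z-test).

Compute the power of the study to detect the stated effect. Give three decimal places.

Power ≈ 0.795

Standardized effect: d = |μ_{diet 1} − μ_{diet 2}| / σ = |19.1 − 25.2| / 6.2 = 0.9839
Noncentrality parameter: δ = d·√(n/2) = 0.9839 × √(16/2) = 2.7828
Critical value for a two-sided test at α = 0.05: z_{α/2} = 1.960.
Power = Φ(δ − 1.960) + Φ(−δ − 1.960) = Φ(0.823) + Φ(-4.743) = 0.7947 + 0.0000 = 0.7947.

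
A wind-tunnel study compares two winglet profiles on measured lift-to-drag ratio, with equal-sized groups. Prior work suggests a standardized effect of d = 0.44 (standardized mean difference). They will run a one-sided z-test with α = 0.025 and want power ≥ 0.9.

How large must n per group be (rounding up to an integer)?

n = 109 per group

Set Φ(δ − 1.960) = 0.9; then δ − 1.960 = Φ⁻¹(0.9) = 1.282, giving δ = 3.242.
δ = d·√(n/2) ⇒ n = 2(δ/d)² = 2 × (3.242 / 0.44)² = 108.55.
Round up to the next whole unit.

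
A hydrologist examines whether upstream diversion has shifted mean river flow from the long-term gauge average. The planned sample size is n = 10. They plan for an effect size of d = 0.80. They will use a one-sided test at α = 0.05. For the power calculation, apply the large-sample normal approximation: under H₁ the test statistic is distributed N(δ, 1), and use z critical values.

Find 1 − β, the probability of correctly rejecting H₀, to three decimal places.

Noncentrality parameter: δ = d·√n = 0.80 × √10 = 2.5298
One-sided α = 0.05 → critical value z_{0.05} = 1.645.
Power = P(Z > 1.645 − δ) = Φ(0.885) = 0.8119.

Power ≈ 0.812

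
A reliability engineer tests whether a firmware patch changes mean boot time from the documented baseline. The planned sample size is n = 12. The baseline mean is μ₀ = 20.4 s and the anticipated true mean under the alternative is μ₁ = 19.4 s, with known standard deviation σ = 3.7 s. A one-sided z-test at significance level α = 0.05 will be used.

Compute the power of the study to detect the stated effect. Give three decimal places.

Power ≈ 0.239

Standardized effect: d = |μ₁ − μ₀| / σ = |19.4 − 20.4| / 3.7 = 0.2703
Noncentrality parameter: δ = d·√n = 0.2703 × √12 = 0.9362
One-sided α = 0.05 → critical value z_{0.05} = 1.645.
Power = Φ(δ − 1.645) = Φ(-0.709) = 0.2393.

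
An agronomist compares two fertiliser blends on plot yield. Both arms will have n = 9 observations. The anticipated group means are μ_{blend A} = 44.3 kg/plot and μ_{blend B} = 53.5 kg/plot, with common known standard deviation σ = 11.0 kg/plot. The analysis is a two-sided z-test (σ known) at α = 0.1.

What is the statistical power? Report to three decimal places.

Standardized effect: d = |μ_{blend A} − μ_{blend B}| / σ = |44.3 − 53.5| / 11.0 = 0.8364
Noncentrality parameter: δ = d·√(n/2) = 0.8364 × √(9/2) = 1.7742
Critical value for a two-sided test at α = 0.1: z_{α/2} = 1.645.
Power = Φ(δ − 1.645) + Φ(−δ − 1.645) = Φ(0.129) + Φ(-3.419) = 0.5515 + 0.0003 = 0.5518.

Power ≈ 0.552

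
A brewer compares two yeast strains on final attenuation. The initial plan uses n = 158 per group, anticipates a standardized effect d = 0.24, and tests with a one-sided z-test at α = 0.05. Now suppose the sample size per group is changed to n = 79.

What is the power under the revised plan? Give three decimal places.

Power ≈ 0.446

With n = 79 per group: δ = d·√(n/2) = 0.24 × √(79/2) = 1.5084. Critical value z_{0.05} = 1.645.
Revised power = Φ(δ − 1.645) = Φ(-0.136) = 0.4457.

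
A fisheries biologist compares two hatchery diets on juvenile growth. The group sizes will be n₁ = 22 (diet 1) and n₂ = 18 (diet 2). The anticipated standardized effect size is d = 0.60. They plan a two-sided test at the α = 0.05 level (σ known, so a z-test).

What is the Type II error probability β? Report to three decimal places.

β ≈ 0.529

Noncentrality parameter: λ = d / √(1/n₁ + 1/n₂) = 0.60 / √(1/22 + 1/18) = 1.8879
Critical value for a two-sided test at α = 0.05: z_{α/2} = 1.960.
Power = Φ(λ − 1.960) + Φ(−λ − 1.960) = Φ(-0.072) + Φ(-3.848) = 0.4713 + 0.0001 = 0.4713.
Type II error: β = 1 − power = 1 − 0.4713 = 0.5287.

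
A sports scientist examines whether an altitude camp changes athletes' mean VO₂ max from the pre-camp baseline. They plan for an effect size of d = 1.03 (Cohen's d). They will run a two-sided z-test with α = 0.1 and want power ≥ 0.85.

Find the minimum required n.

Set Φ(δ − 1.645) = 0.85; then δ − 1.645 = Φ⁻¹(0.85) = 1.036, giving δ = 2.681.
(Ignoring the negligible lower-tail rejection probability gives the usual closed-form inversion.)
δ = d·√n ⇒ n = (δ/d)² = (2.681 / 1.03)² = 6.78.
Rounding up, n = 7.

n = 7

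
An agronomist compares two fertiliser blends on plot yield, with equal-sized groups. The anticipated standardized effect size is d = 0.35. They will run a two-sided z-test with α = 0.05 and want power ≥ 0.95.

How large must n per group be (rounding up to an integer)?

n = 213 per group

Set Φ(δ − 1.960) = 0.95; then δ − 1.960 = Φ⁻¹(0.95) = 1.645, giving δ = 3.605.
(The Φ(−δ − z_{α/2}) term is vanishingly small for δ > 0 and is dropped in the standard sample-size formula.)
δ = d·√(n/2) ⇒ n = 2(δ/d)² = 2 × (3.605 / 0.35)² = 212.16.
Rounding up, n = 213 per group.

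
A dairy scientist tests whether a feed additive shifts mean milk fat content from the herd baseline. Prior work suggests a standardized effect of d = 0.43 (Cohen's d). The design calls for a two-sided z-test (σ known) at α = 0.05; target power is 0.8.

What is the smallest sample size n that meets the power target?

n = 43

Set Φ(δ − 1.960) = 0.8; then δ − 1.960 = Φ⁻¹(0.8) = 0.842, giving δ = 2.802.
(The Φ(−δ − z_{α/2}) term is vanishingly small for δ > 0 and is dropped in the standard sample-size formula.)
δ = d·√n ⇒ n = (δ/d)² = (2.802 / 0.43)² = 42.45.
Rounding up, n = 43.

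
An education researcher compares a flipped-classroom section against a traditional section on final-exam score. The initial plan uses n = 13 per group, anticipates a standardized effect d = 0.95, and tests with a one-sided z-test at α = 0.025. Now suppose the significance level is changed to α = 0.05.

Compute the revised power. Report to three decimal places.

Power ≈ 0.781

δ = d·√(n/2) = 0.95 × √(13/2) = 2.4220 (unchanged). New critical value: z_{0.05} = 1.645.
Revised power = Φ(δ − 1.645) = Φ(0.777) = 0.7815.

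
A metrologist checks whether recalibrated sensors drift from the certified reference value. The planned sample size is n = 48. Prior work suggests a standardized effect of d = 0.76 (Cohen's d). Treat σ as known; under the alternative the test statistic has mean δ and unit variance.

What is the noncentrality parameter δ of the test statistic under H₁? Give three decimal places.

δ ≈ 5.265

δ = d·√n = 0.76 × √48 = 5.2654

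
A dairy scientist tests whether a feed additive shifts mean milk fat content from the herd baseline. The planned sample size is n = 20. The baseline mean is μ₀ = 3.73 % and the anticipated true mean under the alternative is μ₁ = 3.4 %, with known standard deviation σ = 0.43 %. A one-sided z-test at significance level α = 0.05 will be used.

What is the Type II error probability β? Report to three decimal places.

β ≈ 0.037

Standardized effect: d = |μ₁ − μ₀| / σ = |3.4 − 3.73| / 0.43 = 0.7674
Noncentrality parameter: δ = d·√n = 0.7674 × √20 = 3.4321
Critical value for a one-sided test at α = 0.05: z_α = 1.645.
Power = P(Z > 1.645 − δ) = Φ(1.787) = 0.9631.
Type II error: β = 1 − power = 1 − 0.9631 = 0.0369.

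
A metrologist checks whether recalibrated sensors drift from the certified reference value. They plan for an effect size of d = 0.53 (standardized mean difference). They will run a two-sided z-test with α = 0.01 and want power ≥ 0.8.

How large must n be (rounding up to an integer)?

Set Φ(δ − 2.576) = 0.8; then δ − 2.576 = Φ⁻¹(0.8) = 0.842, giving δ = 3.417.
(For δ > 0 the lower-tail rejection region contributes negligibly to power, so the one-term inversion is standard.)
δ = d·√n ⇒ n = (δ/d)² = (3.417 / 0.53)² = 41.58.
Rounding up, n = 42.

n = 42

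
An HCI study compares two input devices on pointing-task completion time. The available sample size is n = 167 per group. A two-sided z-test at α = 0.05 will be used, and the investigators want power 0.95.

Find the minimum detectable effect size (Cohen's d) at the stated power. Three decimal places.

Need Φ(δ − 1.960) = 0.95, so δ = 1.960 + 1.645 = 3.605.
(Lower-tail contribution to power is negligible for δ > 0.)
δ = d·√(n/2) ⇒ d = δ/√(n/2) = 3.605/√(167/2) = 0.3945.

d ≈ 0.394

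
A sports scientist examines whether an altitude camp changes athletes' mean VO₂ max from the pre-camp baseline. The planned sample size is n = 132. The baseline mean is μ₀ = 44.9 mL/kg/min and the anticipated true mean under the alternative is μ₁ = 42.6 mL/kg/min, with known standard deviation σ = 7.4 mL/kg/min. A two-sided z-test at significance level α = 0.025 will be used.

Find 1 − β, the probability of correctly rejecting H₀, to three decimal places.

Standardized effect: d = |μ₁ − μ₀| / σ = |42.6 − 44.9| / 7.4 = 0.3108
Noncentrality parameter: λ = d·√n = 0.3108 × √132 = 3.5709
Critical value for a two-sided test at α = 0.025: z_{α/2} = 2.241.
Power = Φ(λ − 2.241) + Φ(−λ − 2.241) = Φ(1.330) + Φ(-5.812) = 0.9082 + 0.0000 = 0.9082.

Power ≈ 0.908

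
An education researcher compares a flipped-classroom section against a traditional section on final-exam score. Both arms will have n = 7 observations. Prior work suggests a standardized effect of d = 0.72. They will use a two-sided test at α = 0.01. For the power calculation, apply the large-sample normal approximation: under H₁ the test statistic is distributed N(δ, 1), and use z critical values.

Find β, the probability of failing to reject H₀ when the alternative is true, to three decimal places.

β ≈ 0.890

Noncentrality parameter: δ = d·√(n/2) = 0.72 × √(7/2) = 1.3470
Two-sided α = 0.01 → critical value z_{0.005} = 2.576.
Power = Φ(δ − 2.576) + Φ(−δ − 2.576) = Φ(-1.229) + Φ(-3.923) = 0.1096 + 0.0000 = 0.1096.
Type II error: β = 1 − power = 1 − 0.1096 = 0.8904.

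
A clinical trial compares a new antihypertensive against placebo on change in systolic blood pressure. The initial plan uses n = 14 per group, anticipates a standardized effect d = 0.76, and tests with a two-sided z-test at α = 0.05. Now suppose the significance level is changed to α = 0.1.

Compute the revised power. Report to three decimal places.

δ = d·√(n/2) = 0.76 × √(14/2) = 2.0108 (unchanged). New critical value: z_{0.05} = 1.645.
Revised power = Φ(δ − 1.645) + Φ(−δ − 1.645) = Φ(0.366) + Φ(-3.656) = 0.6428 + 0.0001 = 0.6429.

Power ≈ 0.643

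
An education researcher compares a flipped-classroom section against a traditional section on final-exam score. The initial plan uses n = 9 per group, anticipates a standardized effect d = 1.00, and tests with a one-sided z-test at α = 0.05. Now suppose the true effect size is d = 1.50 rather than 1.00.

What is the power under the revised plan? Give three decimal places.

Power ≈ 0.938

With d = 1.50: δ = d·√(n/2) = 1.50 × √(9/2) = 3.1820. Critical value z_{0.05} = 1.645.
Revised power = P(Z > 1.645 − δ) = Φ(1.537) = 0.9379.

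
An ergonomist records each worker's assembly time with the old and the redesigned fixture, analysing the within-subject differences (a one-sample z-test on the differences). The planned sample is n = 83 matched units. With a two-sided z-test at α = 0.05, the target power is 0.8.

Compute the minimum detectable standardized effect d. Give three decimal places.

d ≈ 0.308

Need Φ(δ − 1.960) = 0.8, so δ = 1.960 + 0.842 = 2.802.
(Lower-tail contribution to power is negligible for δ > 0.)
δ = d·√n ⇒ d = δ/√n = 2.802/√83 = 0.3075.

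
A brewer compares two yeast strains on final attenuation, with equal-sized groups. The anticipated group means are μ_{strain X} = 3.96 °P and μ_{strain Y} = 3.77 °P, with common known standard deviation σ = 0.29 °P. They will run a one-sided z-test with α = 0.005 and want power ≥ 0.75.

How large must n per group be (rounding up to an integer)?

n = 50 per group

Standardized effect: d = |μ_{strain X} − μ_{strain Y}| / σ = |3.96 − 3.77| / 0.29 = 0.6552
Set Φ(δ − 2.576) = 0.75; then δ − 2.576 = Φ⁻¹(0.75) = 0.674, giving δ = 3.250.
δ = d·√(n/2) ⇒ n = 2(δ/d)² = 2 × (3.250 / 0.6552)² = 49.22.
Round up to the next whole unit.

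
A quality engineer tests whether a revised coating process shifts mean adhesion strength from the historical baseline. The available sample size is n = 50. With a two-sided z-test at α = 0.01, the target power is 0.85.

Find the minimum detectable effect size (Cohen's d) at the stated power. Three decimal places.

Need Φ(δ − 2.576) = 0.85, so δ = 2.576 + 1.036 = 3.612.
(The second rejection-region term Φ(−δ − z_{α/2}) is negligible and dropped.)
δ = d·√n ⇒ d = δ/√n = 3.612/√50 = 0.5109.

d ≈ 0.511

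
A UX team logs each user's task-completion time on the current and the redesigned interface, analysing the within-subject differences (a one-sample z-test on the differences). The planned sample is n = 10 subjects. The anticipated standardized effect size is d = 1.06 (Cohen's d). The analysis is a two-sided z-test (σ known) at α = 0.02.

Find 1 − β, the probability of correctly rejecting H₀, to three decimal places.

Power ≈ 0.847

Noncentrality parameter: δ = d·√n = 1.06 × √10 = 3.3520
Two-sided α = 0.02 → critical value z_{0.01} = 2.326.
Power = Φ(δ − 2.326) + Φ(−δ − 2.326) = Φ(1.026) + Φ(-5.678) = 0.8475 + 0.0000 = 0.8475.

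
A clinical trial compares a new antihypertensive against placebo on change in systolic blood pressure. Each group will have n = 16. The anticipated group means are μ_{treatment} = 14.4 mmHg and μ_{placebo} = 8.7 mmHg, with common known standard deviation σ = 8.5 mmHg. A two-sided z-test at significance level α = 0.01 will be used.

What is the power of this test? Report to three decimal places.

Power ≈ 0.249

Standardized effect: d = |μ_{treatment} − μ_{placebo}| / σ = |14.4 − 8.7| / 8.5 = 0.6706
Noncentrality parameter: δ = d·√(n/2) = 0.6706 × √(16/2) = 1.8967
Two-sided α = 0.01 → critical value z_{0.005} = 2.576.
Power = Φ(δ − 2.576) + Φ(−δ − 2.576) = Φ(-0.679) + Φ(-4.473) = 0.2485 + 0.0000 = 0.2485.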